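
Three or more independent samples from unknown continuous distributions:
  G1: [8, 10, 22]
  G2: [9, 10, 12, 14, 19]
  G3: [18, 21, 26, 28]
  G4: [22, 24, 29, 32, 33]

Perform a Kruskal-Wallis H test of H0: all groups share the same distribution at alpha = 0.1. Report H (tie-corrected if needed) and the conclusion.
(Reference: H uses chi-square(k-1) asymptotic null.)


Step 1: Combine all N = 17 observations and assign midranks.
sorted (value, group, rank): (8,G1,1), (9,G2,2), (10,G1,3.5), (10,G2,3.5), (12,G2,5), (14,G2,6), (18,G3,7), (19,G2,8), (21,G3,9), (22,G1,10.5), (22,G4,10.5), (24,G4,12), (26,G3,13), (28,G3,14), (29,G4,15), (32,G4,16), (33,G4,17)
Step 2: Sum ranks within each group.
R_1 = 15 (n_1 = 3)
R_2 = 24.5 (n_2 = 5)
R_3 = 43 (n_3 = 4)
R_4 = 70.5 (n_4 = 5)
Step 3: H = 12/(N(N+1)) * sum(R_i^2/n_i) - 3(N+1)
     = 12/(17*18) * (15^2/3 + 24.5^2/5 + 43^2/4 + 70.5^2/5) - 3*18
     = 0.039216 * 1651.35 - 54
     = 10.758824.
Step 4: Ties present; correction factor C = 1 - 12/(17^3 - 17) = 0.997549. Corrected H = 10.758824 / 0.997549 = 10.785258.
Step 5: Under H0, H ~ chi^2(3); p-value = 0.012946.
Step 6: alpha = 0.1. reject H0.

H = 10.7853, df = 3, p = 0.012946, reject H0.


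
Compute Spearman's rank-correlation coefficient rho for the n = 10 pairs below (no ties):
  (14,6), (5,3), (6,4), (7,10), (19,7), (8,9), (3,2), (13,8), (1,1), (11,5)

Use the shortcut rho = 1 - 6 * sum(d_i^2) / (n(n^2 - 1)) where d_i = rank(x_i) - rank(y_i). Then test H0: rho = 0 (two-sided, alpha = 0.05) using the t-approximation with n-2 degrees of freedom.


Step 1: Rank x and y separately (midranks; no ties here).
rank(x): 14->9, 5->3, 6->4, 7->5, 19->10, 8->6, 3->2, 13->8, 1->1, 11->7
rank(y): 6->6, 3->3, 4->4, 10->10, 7->7, 9->9, 2->2, 8->8, 1->1, 5->5
Step 2: d_i = R_x(i) - R_y(i); compute d_i^2.
  (9-6)^2=9, (3-3)^2=0, (4-4)^2=0, (5-10)^2=25, (10-7)^2=9, (6-9)^2=9, (2-2)^2=0, (8-8)^2=0, (1-1)^2=0, (7-5)^2=4
sum(d^2) = 56.
Step 3: rho = 1 - 6*56 / (10*(10^2 - 1)) = 1 - 336/990 = 0.660606.
Step 4: Under H0, t = rho * sqrt((n-2)/(1-rho^2)) = 2.4889 ~ t(8).
Step 5: Two-sided p-value from the t-distribution with 8 df = 0.037588.
Step 6: alpha = 0.05. reject H0.

rho = 0.6606, p = 0.037588, reject H0 at alpha = 0.05.


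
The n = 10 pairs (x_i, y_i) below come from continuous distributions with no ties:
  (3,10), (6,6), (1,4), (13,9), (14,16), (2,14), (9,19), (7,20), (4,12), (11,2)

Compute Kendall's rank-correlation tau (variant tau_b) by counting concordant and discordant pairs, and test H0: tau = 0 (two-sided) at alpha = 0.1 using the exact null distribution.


Step 1: Enumerate the 45 unordered pairs (i,j) with i<j and classify each by sign(x_j-x_i) * sign(y_j-y_i).
  (1,2):dx=+3,dy=-4->D; (1,3):dx=-2,dy=-6->C; (1,4):dx=+10,dy=-1->D; (1,5):dx=+11,dy=+6->C
  (1,6):dx=-1,dy=+4->D; (1,7):dx=+6,dy=+9->C; (1,8):dx=+4,dy=+10->C; (1,9):dx=+1,dy=+2->C
  (1,10):dx=+8,dy=-8->D; (2,3):dx=-5,dy=-2->C; (2,4):dx=+7,dy=+3->C; (2,5):dx=+8,dy=+10->C
  (2,6):dx=-4,dy=+8->D; (2,7):dx=+3,dy=+13->C; (2,8):dx=+1,dy=+14->C; (2,9):dx=-2,dy=+6->D
  (2,10):dx=+5,dy=-4->D; (3,4):dx=+12,dy=+5->C; (3,5):dx=+13,dy=+12->C; (3,6):dx=+1,dy=+10->C
  (3,7):dx=+8,dy=+15->C; (3,8):dx=+6,dy=+16->C; (3,9):dx=+3,dy=+8->C; (3,10):dx=+10,dy=-2->D
  (4,5):dx=+1,dy=+7->C; (4,6):dx=-11,dy=+5->D; (4,7):dx=-4,dy=+10->D; (4,8):dx=-6,dy=+11->D
  (4,9):dx=-9,dy=+3->D; (4,10):dx=-2,dy=-7->C; (5,6):dx=-12,dy=-2->C; (5,7):dx=-5,dy=+3->D
  (5,8):dx=-7,dy=+4->D; (5,9):dx=-10,dy=-4->C; (5,10):dx=-3,dy=-14->C; (6,7):dx=+7,dy=+5->C
  (6,8):dx=+5,dy=+6->C; (6,9):dx=+2,dy=-2->D; (6,10):dx=+9,dy=-12->D; (7,8):dx=-2,dy=+1->D
  (7,9):dx=-5,dy=-7->C; (7,10):dx=+2,dy=-17->D; (8,9):dx=-3,dy=-8->C; (8,10):dx=+4,dy=-18->D
  (9,10):dx=+7,dy=-10->D
Step 2: C = 25, D = 20, total pairs = 45.
Step 3: tau = (C - D)/(n(n-1)/2) = (25 - 20)/45 = 0.111111.
Step 4: Exact two-sided p-value (enumerate n! = 3628800 permutations of y under H0): p = 0.727490.
Step 5: alpha = 0.1. fail to reject H0.

tau_b = 0.1111 (C=25, D=20), p = 0.727490, fail to reject H0.


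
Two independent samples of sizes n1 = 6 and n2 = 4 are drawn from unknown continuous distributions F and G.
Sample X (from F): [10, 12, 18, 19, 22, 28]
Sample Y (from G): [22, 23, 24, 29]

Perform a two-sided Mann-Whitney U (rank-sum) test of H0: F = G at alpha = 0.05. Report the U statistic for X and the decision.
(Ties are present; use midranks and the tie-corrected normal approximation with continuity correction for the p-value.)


Step 1: Combine and sort all 10 observations; assign midranks.
sorted (value, group): (10,X), (12,X), (18,X), (19,X), (22,X), (22,Y), (23,Y), (24,Y), (28,X), (29,Y)
ranks: 10->1, 12->2, 18->3, 19->4, 22->5.5, 22->5.5, 23->7, 24->8, 28->9, 29->10
Step 2: Rank sum for X: R1 = 1 + 2 + 3 + 4 + 5.5 + 9 = 24.5.
Step 3: U_X = R1 - n1(n1+1)/2 = 24.5 - 6*7/2 = 24.5 - 21 = 3.5.
       U_Y = n1*n2 - U_X = 24 - 3.5 = 20.5.
Step 4: Ties are present, so use the tie-corrected normal approximation (with continuity correction) for the p-value.
Step 5: p-value = 0.087118; compare to alpha = 0.05. fail to reject H0.

U_X = 3.5, p = 0.087118, fail to reject H0 at alpha = 0.05.


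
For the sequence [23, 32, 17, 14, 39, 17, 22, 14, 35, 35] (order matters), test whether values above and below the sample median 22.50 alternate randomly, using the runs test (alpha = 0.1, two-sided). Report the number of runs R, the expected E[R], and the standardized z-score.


Step 1: Compute median = 22.50; label A = above, B = below.
Labels in order: AABBABBBAA  (n_A = 5, n_B = 5)
Step 2: Count runs R = 5.
Step 3: Under H0 (random ordering), E[R] = 2*n_A*n_B/(n_A+n_B) + 1 = 2*5*5/10 + 1 = 6.0000.
        Var[R] = 2*n_A*n_B*(2*n_A*n_B - n_A - n_B) / ((n_A+n_B)^2 * (n_A+n_B-1)) = 2000/900 = 2.2222.
        SD[R] = 1.4907.
Step 4: Continuity-corrected z = (R + 0.5 - E[R]) / SD[R] = (5 + 0.5 - 6.0000) / 1.4907 = -0.3354.
Step 5: Two-sided p-value via normal approximation = 2*(1 - Phi(|z|)) = 0.737316.
Step 6: alpha = 0.1. fail to reject H0.

R = 5, z = -0.3354, p = 0.737316, fail to reject H0.


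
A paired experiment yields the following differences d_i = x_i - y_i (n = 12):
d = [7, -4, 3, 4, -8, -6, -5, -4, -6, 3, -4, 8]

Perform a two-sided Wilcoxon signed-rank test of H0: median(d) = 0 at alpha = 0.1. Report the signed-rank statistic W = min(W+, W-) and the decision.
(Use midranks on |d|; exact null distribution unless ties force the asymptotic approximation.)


Step 1: Drop any zero differences (none here) and take |d_i|.
|d| = [7, 4, 3, 4, 8, 6, 5, 4, 6, 3, 4, 8]
Step 2: Midrank |d_i| (ties get averaged ranks).
ranks: |7|->10, |4|->4.5, |3|->1.5, |4|->4.5, |8|->11.5, |6|->8.5, |5|->7, |4|->4.5, |6|->8.5, |3|->1.5, |4|->4.5, |8|->11.5
Step 3: Attach original signs; sum ranks with positive sign and with negative sign.
W+ = 10 + 1.5 + 4.5 + 1.5 + 11.5 = 29
W- = 4.5 + 11.5 + 8.5 + 7 + 4.5 + 8.5 + 4.5 = 49
(Check: W+ + W- = 78 should equal n(n+1)/2 = 78.)
Step 4: Test statistic W = min(W+, W-) = 29.
Step 5: Ties in |d|, so use the tie-corrected normal approximation.
        E[W] = n(n+1)/4 = 12*13/4 = 39.
        Tie groups: |d|=3 (t=2), |d|=4 (t=4), |d|=6 (t=2), |d|=8 (t=2); sum(t^3 - t) = 78.
        Var[W] = n(n+1)(2n+1)/24 - sum(t^3-t)/48 = 3900/24 - 78/48 = 160.875.
        z = (W - E[W]) / sqrt(Var[W]) = (29 - 39) / 12.6837 = -0.7884.
        Two-sided p = 2*Phi(z) = 0.430453.
Step 6: alpha = 0.1. fail to reject H0.

W+ = 29, W- = 49, W = min = 29, p = 0.430453, fail to reject H0.


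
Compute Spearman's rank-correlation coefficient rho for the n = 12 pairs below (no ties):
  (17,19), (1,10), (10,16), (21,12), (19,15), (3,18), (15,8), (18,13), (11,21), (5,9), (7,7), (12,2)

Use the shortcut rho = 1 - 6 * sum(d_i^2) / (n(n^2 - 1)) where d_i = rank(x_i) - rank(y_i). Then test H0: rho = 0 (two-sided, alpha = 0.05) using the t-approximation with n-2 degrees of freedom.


Step 1: Rank x and y separately (midranks; no ties here).
rank(x): 17->9, 1->1, 10->5, 21->12, 19->11, 3->2, 15->8, 18->10, 11->6, 5->3, 7->4, 12->7
rank(y): 19->11, 10->5, 16->9, 12->6, 15->8, 18->10, 8->3, 13->7, 21->12, 9->4, 7->2, 2->1
Step 2: d_i = R_x(i) - R_y(i); compute d_i^2.
  (9-11)^2=4, (1-5)^2=16, (5-9)^2=16, (12-6)^2=36, (11-8)^2=9, (2-10)^2=64, (8-3)^2=25, (10-7)^2=9, (6-12)^2=36, (3-4)^2=1, (4-2)^2=4, (7-1)^2=36
sum(d^2) = 256.
Step 3: rho = 1 - 6*256 / (12*(12^2 - 1)) = 1 - 1536/1716 = 0.104895.
Step 4: Under H0, t = rho * sqrt((n-2)/(1-rho^2)) = 0.3335 ~ t(10).
Step 5: Two-sided p-value from the t-distribution with 10 df = 0.745609.
Step 6: alpha = 0.05. fail to reject H0.

rho = 0.1049, p = 0.745609, fail to reject H0 at alpha = 0.05.


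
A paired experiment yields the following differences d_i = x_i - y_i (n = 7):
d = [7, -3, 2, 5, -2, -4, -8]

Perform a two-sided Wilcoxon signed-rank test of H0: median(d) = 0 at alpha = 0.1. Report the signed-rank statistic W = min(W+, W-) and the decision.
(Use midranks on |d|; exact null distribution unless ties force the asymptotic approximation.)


Step 1: Drop any zero differences (none here) and take |d_i|.
|d| = [7, 3, 2, 5, 2, 4, 8]
Step 2: Midrank |d_i| (ties get averaged ranks).
ranks: |7|->6, |3|->3, |2|->1.5, |5|->5, |2|->1.5, |4|->4, |8|->7
Step 3: Attach original signs; sum ranks with positive sign and with negative sign.
W+ = 6 + 1.5 + 5 = 12.5
W- = 3 + 1.5 + 4 + 7 = 15.5
(Check: W+ + W- = 28 should equal n(n+1)/2 = 28.)
Step 4: Test statistic W = min(W+, W-) = 12.5.
Step 5: Ties in |d|, so use the tie-corrected normal approximation.
        E[W] = n(n+1)/4 = 7*8/4 = 14.
        Tie groups: |d|=2 (t=2); sum(t^3 - t) = 6.
        Var[W] = n(n+1)(2n+1)/24 - sum(t^3-t)/48 = 840/24 - 6/48 = 34.875.
        z = (W - E[W]) / sqrt(Var[W]) = (12.5 - 14) / 5.9055 = -0.2540.
        Two-sided p = 2*Phi(z) = 0.799495.
Step 6: alpha = 0.1. fail to reject H0.

W+ = 12.5, W- = 15.5, W = min = 12.5, p = 0.799495, fail to reject H0.


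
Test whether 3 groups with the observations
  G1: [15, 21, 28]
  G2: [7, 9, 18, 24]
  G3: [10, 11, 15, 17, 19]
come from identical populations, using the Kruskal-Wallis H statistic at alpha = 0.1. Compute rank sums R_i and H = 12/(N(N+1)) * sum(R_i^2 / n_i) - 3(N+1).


Step 1: Combine all N = 12 observations and assign midranks.
sorted (value, group, rank): (7,G2,1), (9,G2,2), (10,G3,3), (11,G3,4), (15,G1,5.5), (15,G3,5.5), (17,G3,7), (18,G2,8), (19,G3,9), (21,G1,10), (24,G2,11), (28,G1,12)
Step 2: Sum ranks within each group.
R_1 = 27.5 (n_1 = 3)
R_2 = 22 (n_2 = 4)
R_3 = 28.5 (n_3 = 5)
Step 3: H = 12/(N(N+1)) * sum(R_i^2/n_i) - 3(N+1)
     = 12/(12*13) * (27.5^2/3 + 22^2/4 + 28.5^2/5) - 3*13
     = 0.076923 * 535.533 - 39
     = 2.194872.
Step 4: Ties present; correction factor C = 1 - 6/(12^3 - 12) = 0.996503. Corrected H = 2.194872 / 0.996503 = 2.202573.
Step 5: Under H0, H ~ chi^2(2); p-value = 0.332443.
Step 6: alpha = 0.1. fail to reject H0.

H = 2.2026, df = 2, p = 0.332443, fail to reject H0.


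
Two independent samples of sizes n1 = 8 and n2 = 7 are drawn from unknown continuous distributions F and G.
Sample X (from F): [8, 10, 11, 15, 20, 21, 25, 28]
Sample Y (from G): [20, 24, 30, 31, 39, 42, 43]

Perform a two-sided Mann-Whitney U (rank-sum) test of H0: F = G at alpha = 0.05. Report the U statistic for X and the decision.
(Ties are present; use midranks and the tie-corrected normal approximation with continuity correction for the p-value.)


Step 1: Combine and sort all 15 observations; assign midranks.
sorted (value, group): (8,X), (10,X), (11,X), (15,X), (20,X), (20,Y), (21,X), (24,Y), (25,X), (28,X), (30,Y), (31,Y), (39,Y), (42,Y), (43,Y)
ranks: 8->1, 10->2, 11->3, 15->4, 20->5.5, 20->5.5, 21->7, 24->8, 25->9, 28->10, 30->11, 31->12, 39->13, 42->14, 43->15
Step 2: Rank sum for X: R1 = 1 + 2 + 3 + 4 + 5.5 + 7 + 9 + 10 = 41.5.
Step 3: U_X = R1 - n1(n1+1)/2 = 41.5 - 8*9/2 = 41.5 - 36 = 5.5.
       U_Y = n1*n2 - U_X = 56 - 5.5 = 50.5.
Step 4: Ties are present, so use the tie-corrected normal approximation (with continuity correction) for the p-value.
Step 5: p-value = 0.010826; compare to alpha = 0.05. reject H0.

U_X = 5.5, p = 0.010826, reject H0 at alpha = 0.05.


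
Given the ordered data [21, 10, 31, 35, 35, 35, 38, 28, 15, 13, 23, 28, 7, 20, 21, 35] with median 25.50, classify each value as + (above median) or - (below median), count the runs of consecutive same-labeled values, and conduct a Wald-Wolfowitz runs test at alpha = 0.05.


Step 1: Compute median = 25.50; label A = above, B = below.
Labels in order: BBAAAAAABBBABBBA  (n_A = 8, n_B = 8)
Step 2: Count runs R = 6.
Step 3: Under H0 (random ordering), E[R] = 2*n_A*n_B/(n_A+n_B) + 1 = 2*8*8/16 + 1 = 9.0000.
        Var[R] = 2*n_A*n_B*(2*n_A*n_B - n_A - n_B) / ((n_A+n_B)^2 * (n_A+n_B-1)) = 14336/3840 = 3.7333.
        SD[R] = 1.9322.
Step 4: Continuity-corrected z = (R + 0.5 - E[R]) / SD[R] = (6 + 0.5 - 9.0000) / 1.9322 = -1.2939.
Step 5: Two-sided p-value via normal approximation = 2*(1 - Phi(|z|)) = 0.195709.
Step 6: alpha = 0.05. fail to reject H0.

R = 6, z = -1.2939, p = 0.195709, fail to reject H0.


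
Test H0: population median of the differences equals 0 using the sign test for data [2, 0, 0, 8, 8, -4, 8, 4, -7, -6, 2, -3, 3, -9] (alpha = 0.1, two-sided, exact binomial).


Step 1: Discard zero differences. Original n = 14; n_eff = number of nonzero differences = 12.
Nonzero differences (with sign): +2, +8, +8, -4, +8, +4, -7, -6, +2, -3, +3, -9
Step 2: Count signs: positive = 7, negative = 5.
Step 3: Under H0: P(positive) = 0.5, so the number of positives S ~ Bin(12, 0.5).
Step 4: Two-sided exact p-value = sum of Bin(12,0.5) probabilities at or below the observed probability = 0.774414.
Step 5: alpha = 0.1. fail to reject H0.

n_eff = 12, pos = 7, neg = 5, p = 0.774414, fail to reject H0.


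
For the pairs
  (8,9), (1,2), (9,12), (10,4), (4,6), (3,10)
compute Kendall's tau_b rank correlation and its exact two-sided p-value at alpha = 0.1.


Step 1: Enumerate the 15 unordered pairs (i,j) with i<j and classify each by sign(x_j-x_i) * sign(y_j-y_i).
  (1,2):dx=-7,dy=-7->C; (1,3):dx=+1,dy=+3->C; (1,4):dx=+2,dy=-5->D; (1,5):dx=-4,dy=-3->C
  (1,6):dx=-5,dy=+1->D; (2,3):dx=+8,dy=+10->C; (2,4):dx=+9,dy=+2->C; (2,5):dx=+3,dy=+4->C
  (2,6):dx=+2,dy=+8->C; (3,4):dx=+1,dy=-8->D; (3,5):dx=-5,dy=-6->C; (3,6):dx=-6,dy=-2->C
  (4,5):dx=-6,dy=+2->D; (4,6):dx=-7,dy=+6->D; (5,6):dx=-1,dy=+4->D
Step 2: C = 9, D = 6, total pairs = 15.
Step 3: tau = (C - D)/(n(n-1)/2) = (9 - 6)/15 = 0.200000.
Step 4: Exact two-sided p-value (enumerate n! = 720 permutations of y under H0): p = 0.719444.
Step 5: alpha = 0.1. fail to reject H0.

tau_b = 0.2000 (C=9, D=6), p = 0.719444, fail to reject H0.


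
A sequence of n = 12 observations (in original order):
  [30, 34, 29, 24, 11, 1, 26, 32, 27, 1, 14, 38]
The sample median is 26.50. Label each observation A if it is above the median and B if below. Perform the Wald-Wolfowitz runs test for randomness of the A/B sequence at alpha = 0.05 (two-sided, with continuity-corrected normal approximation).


Step 1: Compute median = 26.50; label A = above, B = below.
Labels in order: AAABBBBAABBA  (n_A = 6, n_B = 6)
Step 2: Count runs R = 5.
Step 3: Under H0 (random ordering), E[R] = 2*n_A*n_B/(n_A+n_B) + 1 = 2*6*6/12 + 1 = 7.0000.
        Var[R] = 2*n_A*n_B*(2*n_A*n_B - n_A - n_B) / ((n_A+n_B)^2 * (n_A+n_B-1)) = 4320/1584 = 2.7273.
        SD[R] = 1.6514.
Step 4: Continuity-corrected z = (R + 0.5 - E[R]) / SD[R] = (5 + 0.5 - 7.0000) / 1.6514 = -0.9083.
Step 5: Two-sided p-value via normal approximation = 2*(1 - Phi(|z|)) = 0.363722.
Step 6: alpha = 0.05. fail to reject H0.

R = 5, z = -0.9083, p = 0.363722, fail to reject H0.


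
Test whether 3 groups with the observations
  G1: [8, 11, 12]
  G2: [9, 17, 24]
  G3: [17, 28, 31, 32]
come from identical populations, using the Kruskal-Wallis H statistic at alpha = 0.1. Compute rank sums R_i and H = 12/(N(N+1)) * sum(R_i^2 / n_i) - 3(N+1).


Step 1: Combine all N = 10 observations and assign midranks.
sorted (value, group, rank): (8,G1,1), (9,G2,2), (11,G1,3), (12,G1,4), (17,G2,5.5), (17,G3,5.5), (24,G2,7), (28,G3,8), (31,G3,9), (32,G3,10)
Step 2: Sum ranks within each group.
R_1 = 8 (n_1 = 3)
R_2 = 14.5 (n_2 = 3)
R_3 = 32.5 (n_3 = 4)
Step 3: H = 12/(N(N+1)) * sum(R_i^2/n_i) - 3(N+1)
     = 12/(10*11) * (8^2/3 + 14.5^2/3 + 32.5^2/4) - 3*11
     = 0.109091 * 355.479 - 33
     = 5.779545.
Step 4: Ties present; correction factor C = 1 - 6/(10^3 - 10) = 0.993939. Corrected H = 5.779545 / 0.993939 = 5.814787.
Step 5: Under H0, H ~ chi^2(2); p-value = 0.054618.
Step 6: alpha = 0.1. reject H0.

H = 5.8148, df = 2, p = 0.054618, reject H0.


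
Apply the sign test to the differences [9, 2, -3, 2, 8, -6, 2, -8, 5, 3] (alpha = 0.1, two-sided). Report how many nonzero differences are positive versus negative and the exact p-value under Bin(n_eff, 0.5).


Step 1: Discard zero differences. Original n = 10; n_eff = number of nonzero differences = 10.
Nonzero differences (with sign): +9, +2, -3, +2, +8, -6, +2, -8, +5, +3
Step 2: Count signs: positive = 7, negative = 3.
Step 3: Under H0: P(positive) = 0.5, so the number of positives S ~ Bin(10, 0.5).
Step 4: Two-sided exact p-value = sum of Bin(10,0.5) probabilities at or below the observed probability = 0.343750.
Step 5: alpha = 0.1. fail to reject H0.

n_eff = 10, pos = 7, neg = 3, p = 0.343750, fail to reject H0.


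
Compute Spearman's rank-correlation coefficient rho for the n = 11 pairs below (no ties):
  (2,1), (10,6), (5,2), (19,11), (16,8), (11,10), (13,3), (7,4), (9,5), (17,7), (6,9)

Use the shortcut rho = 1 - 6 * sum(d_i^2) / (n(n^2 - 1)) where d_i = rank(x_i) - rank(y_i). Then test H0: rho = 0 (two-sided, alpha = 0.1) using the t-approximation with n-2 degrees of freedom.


Step 1: Rank x and y separately (midranks; no ties here).
rank(x): 2->1, 10->6, 5->2, 19->11, 16->9, 11->7, 13->8, 7->4, 9->5, 17->10, 6->3
rank(y): 1->1, 6->6, 2->2, 11->11, 8->8, 10->10, 3->3, 4->4, 5->5, 7->7, 9->9
Step 2: d_i = R_x(i) - R_y(i); compute d_i^2.
  (1-1)^2=0, (6-6)^2=0, (2-2)^2=0, (11-11)^2=0, (9-8)^2=1, (7-10)^2=9, (8-3)^2=25, (4-4)^2=0, (5-5)^2=0, (10-7)^2=9, (3-9)^2=36
sum(d^2) = 80.
Step 3: rho = 1 - 6*80 / (11*(11^2 - 1)) = 1 - 480/1320 = 0.636364.
Step 4: Under H0, t = rho * sqrt((n-2)/(1-rho^2)) = 2.4749 ~ t(9).
Step 5: Two-sided p-value from the t-distribution with 9 df = 0.035287.
Step 6: alpha = 0.1. reject H0.

rho = 0.6364, p = 0.035287, reject H0 at alpha = 0.1.


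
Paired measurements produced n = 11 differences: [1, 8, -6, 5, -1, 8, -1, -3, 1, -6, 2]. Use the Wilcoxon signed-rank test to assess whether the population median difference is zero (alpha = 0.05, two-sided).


Step 1: Drop any zero differences (none here) and take |d_i|.
|d| = [1, 8, 6, 5, 1, 8, 1, 3, 1, 6, 2]
Step 2: Midrank |d_i| (ties get averaged ranks).
ranks: |1|->2.5, |8|->10.5, |6|->8.5, |5|->7, |1|->2.5, |8|->10.5, |1|->2.5, |3|->6, |1|->2.5, |6|->8.5, |2|->5
Step 3: Attach original signs; sum ranks with positive sign and with negative sign.
W+ = 2.5 + 10.5 + 7 + 10.5 + 2.5 + 5 = 38
W- = 8.5 + 2.5 + 2.5 + 6 + 8.5 = 28
(Check: W+ + W- = 66 should equal n(n+1)/2 = 66.)
Step 4: Test statistic W = min(W+, W-) = 28.
Step 5: Ties in |d|, so use the tie-corrected normal approximation.
        E[W] = n(n+1)/4 = 11*12/4 = 33.
        Tie groups: |d|=1 (t=4), |d|=6 (t=2), |d|=8 (t=2); sum(t^3 - t) = 72.
        Var[W] = n(n+1)(2n+1)/24 - sum(t^3-t)/48 = 3036/24 - 72/48 = 125.
        z = (W - E[W]) / sqrt(Var[W]) = (28 - 33) / 11.1803 = -0.4472.
        Two-sided p = 2*Phi(z) = 0.654721.
Step 6: alpha = 0.05. fail to reject H0.

W+ = 38, W- = 28, W = min = 28, p = 0.654721, fail to reject H0.


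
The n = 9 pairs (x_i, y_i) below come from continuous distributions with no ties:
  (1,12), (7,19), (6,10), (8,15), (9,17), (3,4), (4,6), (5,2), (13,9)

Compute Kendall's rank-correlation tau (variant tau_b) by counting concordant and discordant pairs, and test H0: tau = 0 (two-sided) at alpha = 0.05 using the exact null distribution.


Step 1: Enumerate the 36 unordered pairs (i,j) with i<j and classify each by sign(x_j-x_i) * sign(y_j-y_i).
  (1,2):dx=+6,dy=+7->C; (1,3):dx=+5,dy=-2->D; (1,4):dx=+7,dy=+3->C; (1,5):dx=+8,dy=+5->C
  (1,6):dx=+2,dy=-8->D; (1,7):dx=+3,dy=-6->D; (1,8):dx=+4,dy=-10->D; (1,9):dx=+12,dy=-3->D
  (2,3):dx=-1,dy=-9->C; (2,4):dx=+1,dy=-4->D; (2,5):dx=+2,dy=-2->D; (2,6):dx=-4,dy=-15->C
  (2,7):dx=-3,dy=-13->C; (2,8):dx=-2,dy=-17->C; (2,9):dx=+6,dy=-10->D; (3,4):dx=+2,dy=+5->C
  (3,5):dx=+3,dy=+7->C; (3,6):dx=-3,dy=-6->C; (3,7):dx=-2,dy=-4->C; (3,8):dx=-1,dy=-8->C
  (3,9):dx=+7,dy=-1->D; (4,5):dx=+1,dy=+2->C; (4,6):dx=-5,dy=-11->C; (4,7):dx=-4,dy=-9->C
  (4,8):dx=-3,dy=-13->C; (4,9):dx=+5,dy=-6->D; (5,6):dx=-6,dy=-13->C; (5,7):dx=-5,dy=-11->C
  (5,8):dx=-4,dy=-15->C; (5,9):dx=+4,dy=-8->D; (6,7):dx=+1,dy=+2->C; (6,8):dx=+2,dy=-2->D
  (6,9):dx=+10,dy=+5->C; (7,8):dx=+1,dy=-4->D; (7,9):dx=+9,dy=+3->C; (8,9):dx=+8,dy=+7->C
Step 2: C = 23, D = 13, total pairs = 36.
Step 3: tau = (C - D)/(n(n-1)/2) = (23 - 13)/36 = 0.277778.
Step 4: Exact two-sided p-value (enumerate n! = 362880 permutations of y under H0): p = 0.358488.
Step 5: alpha = 0.05. fail to reject H0.

tau_b = 0.2778 (C=23, D=13), p = 0.358488, fail to reject H0.


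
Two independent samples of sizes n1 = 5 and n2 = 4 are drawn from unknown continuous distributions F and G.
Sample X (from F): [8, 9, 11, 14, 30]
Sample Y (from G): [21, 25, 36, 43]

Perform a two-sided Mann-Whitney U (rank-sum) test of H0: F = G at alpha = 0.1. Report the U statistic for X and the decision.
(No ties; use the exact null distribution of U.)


Step 1: Combine and sort all 9 observations; assign midranks.
sorted (value, group): (8,X), (9,X), (11,X), (14,X), (21,Y), (25,Y), (30,X), (36,Y), (43,Y)
ranks: 8->1, 9->2, 11->3, 14->4, 21->5, 25->6, 30->7, 36->8, 43->9
Step 2: Rank sum for X: R1 = 1 + 2 + 3 + 4 + 7 = 17.
Step 3: U_X = R1 - n1(n1+1)/2 = 17 - 5*6/2 = 17 - 15 = 2.
       U_Y = n1*n2 - U_X = 20 - 2 = 18.
Step 4: No ties, so the exact null distribution of U (based on enumerating the C(9,5) = 126 equally likely rank assignments) gives the two-sided p-value.
Step 5: p-value = 0.063492; compare to alpha = 0.1. reject H0.

U_X = 2, p = 0.063492, reject H0 at alpha = 0.1.


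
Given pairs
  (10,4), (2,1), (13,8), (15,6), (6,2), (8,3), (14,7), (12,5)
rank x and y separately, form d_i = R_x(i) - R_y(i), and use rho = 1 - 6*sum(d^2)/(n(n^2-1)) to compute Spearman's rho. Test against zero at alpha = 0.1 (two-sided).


Step 1: Rank x and y separately (midranks; no ties here).
rank(x): 10->4, 2->1, 13->6, 15->8, 6->2, 8->3, 14->7, 12->5
rank(y): 4->4, 1->1, 8->8, 6->6, 2->2, 3->3, 7->7, 5->5
Step 2: d_i = R_x(i) - R_y(i); compute d_i^2.
  (4-4)^2=0, (1-1)^2=0, (6-8)^2=4, (8-6)^2=4, (2-2)^2=0, (3-3)^2=0, (7-7)^2=0, (5-5)^2=0
sum(d^2) = 8.
Step 3: rho = 1 - 6*8 / (8*(8^2 - 1)) = 1 - 48/504 = 0.904762.
Step 4: Under H0, t = rho * sqrt((n-2)/(1-rho^2)) = 5.2034 ~ t(6).
Step 5: Two-sided p-value from the t-distribution with 6 df = 0.002008.
Step 6: alpha = 0.1. reject H0.

rho = 0.9048, p = 0.002008, reject H0 at alpha = 0.1.


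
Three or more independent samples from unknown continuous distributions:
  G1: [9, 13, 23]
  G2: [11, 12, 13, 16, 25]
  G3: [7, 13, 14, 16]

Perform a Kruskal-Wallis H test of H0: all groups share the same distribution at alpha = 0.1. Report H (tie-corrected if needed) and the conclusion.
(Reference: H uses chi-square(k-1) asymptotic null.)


Step 1: Combine all N = 12 observations and assign midranks.
sorted (value, group, rank): (7,G3,1), (9,G1,2), (11,G2,3), (12,G2,4), (13,G1,6), (13,G2,6), (13,G3,6), (14,G3,8), (16,G2,9.5), (16,G3,9.5), (23,G1,11), (25,G2,12)
Step 2: Sum ranks within each group.
R_1 = 19 (n_1 = 3)
R_2 = 34.5 (n_2 = 5)
R_3 = 24.5 (n_3 = 4)
Step 3: H = 12/(N(N+1)) * sum(R_i^2/n_i) - 3(N+1)
     = 12/(12*13) * (19^2/3 + 34.5^2/5 + 24.5^2/4) - 3*13
     = 0.076923 * 508.446 - 39
     = 0.111218.
Step 4: Ties present; correction factor C = 1 - 30/(12^3 - 12) = 0.982517. Corrected H = 0.111218 / 0.982517 = 0.113197.
Step 5: Under H0, H ~ chi^2(2); p-value = 0.944973.
Step 6: alpha = 0.1. fail to reject H0.

H = 0.1132, df = 2, p = 0.944973, fail to reject H0.


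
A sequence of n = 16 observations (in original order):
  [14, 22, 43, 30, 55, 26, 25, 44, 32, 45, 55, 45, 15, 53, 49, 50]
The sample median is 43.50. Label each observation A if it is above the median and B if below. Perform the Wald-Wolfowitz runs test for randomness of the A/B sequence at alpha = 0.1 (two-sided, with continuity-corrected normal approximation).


Step 1: Compute median = 43.50; label A = above, B = below.
Labels in order: BBBBABBABAAABAAA  (n_A = 8, n_B = 8)
Step 2: Count runs R = 8.
Step 3: Under H0 (random ordering), E[R] = 2*n_A*n_B/(n_A+n_B) + 1 = 2*8*8/16 + 1 = 9.0000.
        Var[R] = 2*n_A*n_B*(2*n_A*n_B - n_A - n_B) / ((n_A+n_B)^2 * (n_A+n_B-1)) = 14336/3840 = 3.7333.
        SD[R] = 1.9322.
Step 4: Continuity-corrected z = (R + 0.5 - E[R]) / SD[R] = (8 + 0.5 - 9.0000) / 1.9322 = -0.2588.
Step 5: Two-sided p-value via normal approximation = 2*(1 - Phi(|z|)) = 0.795809.
Step 6: alpha = 0.1. fail to reject H0.

R = 8, z = -0.2588, p = 0.795809, fail to reject H0.


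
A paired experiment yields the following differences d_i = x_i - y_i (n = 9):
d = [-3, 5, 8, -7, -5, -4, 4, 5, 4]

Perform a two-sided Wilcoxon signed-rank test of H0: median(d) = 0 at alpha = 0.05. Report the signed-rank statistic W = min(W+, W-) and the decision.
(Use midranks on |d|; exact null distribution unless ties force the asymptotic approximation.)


Step 1: Drop any zero differences (none here) and take |d_i|.
|d| = [3, 5, 8, 7, 5, 4, 4, 5, 4]
Step 2: Midrank |d_i| (ties get averaged ranks).
ranks: |3|->1, |5|->6, |8|->9, |7|->8, |5|->6, |4|->3, |4|->3, |5|->6, |4|->3
Step 3: Attach original signs; sum ranks with positive sign and with negative sign.
W+ = 6 + 9 + 3 + 6 + 3 = 27
W- = 1 + 8 + 6 + 3 = 18
(Check: W+ + W- = 45 should equal n(n+1)/2 = 45.)
Step 4: Test statistic W = min(W+, W-) = 18.
Step 5: Ties in |d|, so use the tie-corrected normal approximation.
        E[W] = n(n+1)/4 = 9*10/4 = 22.5.
        Tie groups: |d|=4 (t=3), |d|=5 (t=3); sum(t^3 - t) = 48.
        Var[W] = n(n+1)(2n+1)/24 - sum(t^3-t)/48 = 1710/24 - 48/48 = 70.25.
        z = (W - E[W]) / sqrt(Var[W]) = (18 - 22.5) / 8.3815 = -0.5369.
        Two-sided p = 2*Phi(z) = 0.591340.
Step 6: alpha = 0.05. fail to reject H0.

W+ = 27, W- = 18, W = min = 18, p = 0.591340, fail to reject H0.


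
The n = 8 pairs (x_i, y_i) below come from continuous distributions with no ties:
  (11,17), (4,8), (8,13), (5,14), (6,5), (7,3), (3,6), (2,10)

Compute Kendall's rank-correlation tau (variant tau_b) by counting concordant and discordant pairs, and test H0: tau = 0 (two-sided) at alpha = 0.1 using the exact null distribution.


Step 1: Enumerate the 28 unordered pairs (i,j) with i<j and classify each by sign(x_j-x_i) * sign(y_j-y_i).
  (1,2):dx=-7,dy=-9->C; (1,3):dx=-3,dy=-4->C; (1,4):dx=-6,dy=-3->C; (1,5):dx=-5,dy=-12->C
  (1,6):dx=-4,dy=-14->C; (1,7):dx=-8,dy=-11->C; (1,8):dx=-9,dy=-7->C; (2,3):dx=+4,dy=+5->C
  (2,4):dx=+1,dy=+6->C; (2,5):dx=+2,dy=-3->D; (2,6):dx=+3,dy=-5->D; (2,7):dx=-1,dy=-2->C
  (2,8):dx=-2,dy=+2->D; (3,4):dx=-3,dy=+1->D; (3,5):dx=-2,dy=-8->C; (3,6):dx=-1,dy=-10->C
  (3,7):dx=-5,dy=-7->C; (3,8):dx=-6,dy=-3->C; (4,5):dx=+1,dy=-9->D; (4,6):dx=+2,dy=-11->D
  (4,7):dx=-2,dy=-8->C; (4,8):dx=-3,dy=-4->C; (5,6):dx=+1,dy=-2->D; (5,7):dx=-3,dy=+1->D
  (5,8):dx=-4,dy=+5->D; (6,7):dx=-4,dy=+3->D; (6,8):dx=-5,dy=+7->D; (7,8):dx=-1,dy=+4->D
Step 2: C = 16, D = 12, total pairs = 28.
Step 3: tau = (C - D)/(n(n-1)/2) = (16 - 12)/28 = 0.142857.
Step 4: Exact two-sided p-value (enumerate n! = 40320 permutations of y under H0): p = 0.719544.
Step 5: alpha = 0.1. fail to reject H0.

tau_b = 0.1429 (C=16, D=12), p = 0.719544, fail to reject H0.


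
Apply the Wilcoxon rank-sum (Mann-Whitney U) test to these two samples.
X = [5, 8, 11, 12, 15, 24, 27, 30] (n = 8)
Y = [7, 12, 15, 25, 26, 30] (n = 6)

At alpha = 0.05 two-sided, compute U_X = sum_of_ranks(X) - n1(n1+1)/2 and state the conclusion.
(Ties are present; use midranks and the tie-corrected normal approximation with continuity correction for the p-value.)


Step 1: Combine and sort all 14 observations; assign midranks.
sorted (value, group): (5,X), (7,Y), (8,X), (11,X), (12,X), (12,Y), (15,X), (15,Y), (24,X), (25,Y), (26,Y), (27,X), (30,X), (30,Y)
ranks: 5->1, 7->2, 8->3, 11->4, 12->5.5, 12->5.5, 15->7.5, 15->7.5, 24->9, 25->10, 26->11, 27->12, 30->13.5, 30->13.5
Step 2: Rank sum for X: R1 = 1 + 3 + 4 + 5.5 + 7.5 + 9 + 12 + 13.5 = 55.5.
Step 3: U_X = R1 - n1(n1+1)/2 = 55.5 - 8*9/2 = 55.5 - 36 = 19.5.
       U_Y = n1*n2 - U_X = 48 - 19.5 = 28.5.
Step 4: Ties are present, so use the tie-corrected normal approximation (with continuity correction) for the p-value.
Step 5: p-value = 0.604382; compare to alpha = 0.05. fail to reject H0.

U_X = 19.5, p = 0.604382, fail to reject H0 at alpha = 0.05.


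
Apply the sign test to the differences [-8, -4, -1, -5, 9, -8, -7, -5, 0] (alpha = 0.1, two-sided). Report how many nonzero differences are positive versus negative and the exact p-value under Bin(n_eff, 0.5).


Step 1: Discard zero differences. Original n = 9; n_eff = number of nonzero differences = 8.
Nonzero differences (with sign): -8, -4, -1, -5, +9, -8, -7, -5
Step 2: Count signs: positive = 1, negative = 7.
Step 3: Under H0: P(positive) = 0.5, so the number of positives S ~ Bin(8, 0.5).
Step 4: Two-sided exact p-value = sum of Bin(8,0.5) probabilities at or below the observed probability = 0.070312.
Step 5: alpha = 0.1. reject H0.

n_eff = 8, pos = 1, neg = 7, p = 0.070312, reject H0.


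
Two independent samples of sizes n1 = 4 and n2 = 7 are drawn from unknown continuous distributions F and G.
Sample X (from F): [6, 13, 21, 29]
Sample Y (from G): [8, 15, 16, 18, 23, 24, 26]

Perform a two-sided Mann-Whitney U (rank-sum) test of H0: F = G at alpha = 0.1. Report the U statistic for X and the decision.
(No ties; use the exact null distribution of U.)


Step 1: Combine and sort all 11 observations; assign midranks.
sorted (value, group): (6,X), (8,Y), (13,X), (15,Y), (16,Y), (18,Y), (21,X), (23,Y), (24,Y), (26,Y), (29,X)
ranks: 6->1, 8->2, 13->3, 15->4, 16->5, 18->6, 21->7, 23->8, 24->9, 26->10, 29->11
Step 2: Rank sum for X: R1 = 1 + 3 + 7 + 11 = 22.
Step 3: U_X = R1 - n1(n1+1)/2 = 22 - 4*5/2 = 22 - 10 = 12.
       U_Y = n1*n2 - U_X = 28 - 12 = 16.
Step 4: No ties, so the exact null distribution of U (based on enumerating the C(11,4) = 330 equally likely rank assignments) gives the two-sided p-value.
Step 5: p-value = 0.787879; compare to alpha = 0.1. fail to reject H0.

U_X = 12, p = 0.787879, fail to reject H0 at alpha = 0.1.


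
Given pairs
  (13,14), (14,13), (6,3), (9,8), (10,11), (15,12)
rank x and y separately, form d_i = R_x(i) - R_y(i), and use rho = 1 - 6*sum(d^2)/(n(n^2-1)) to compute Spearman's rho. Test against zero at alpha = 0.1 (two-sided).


Step 1: Rank x and y separately (midranks; no ties here).
rank(x): 13->4, 14->5, 6->1, 9->2, 10->3, 15->6
rank(y): 14->6, 13->5, 3->1, 8->2, 11->3, 12->4
Step 2: d_i = R_x(i) - R_y(i); compute d_i^2.
  (4-6)^2=4, (5-5)^2=0, (1-1)^2=0, (2-2)^2=0, (3-3)^2=0, (6-4)^2=4
sum(d^2) = 8.
Step 3: rho = 1 - 6*8 / (6*(6^2 - 1)) = 1 - 48/210 = 0.771429.
Step 4: Under H0, t = rho * sqrt((n-2)/(1-rho^2)) = 2.4247 ~ t(4).
Step 5: Two-sided p-value from the t-distribution with 4 df = 0.072397.
Step 6: alpha = 0.1. reject H0.

rho = 0.7714, p = 0.072397, reject H0 at alpha = 0.1.


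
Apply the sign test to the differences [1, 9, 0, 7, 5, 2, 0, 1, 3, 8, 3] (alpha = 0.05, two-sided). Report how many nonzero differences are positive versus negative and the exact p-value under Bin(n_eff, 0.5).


Step 1: Discard zero differences. Original n = 11; n_eff = number of nonzero differences = 9.
Nonzero differences (with sign): +1, +9, +7, +5, +2, +1, +3, +8, +3
Step 2: Count signs: positive = 9, negative = 0.
Step 3: Under H0: P(positive) = 0.5, so the number of positives S ~ Bin(9, 0.5).
Step 4: Two-sided exact p-value = sum of Bin(9,0.5) probabilities at or below the observed probability = 0.003906.
Step 5: alpha = 0.05. reject H0.

n_eff = 9, pos = 9, neg = 0, p = 0.003906, reject H0.


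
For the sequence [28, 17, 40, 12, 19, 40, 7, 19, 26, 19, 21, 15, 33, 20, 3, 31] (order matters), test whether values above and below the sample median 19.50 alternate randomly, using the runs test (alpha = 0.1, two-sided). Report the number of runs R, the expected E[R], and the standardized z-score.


Step 1: Compute median = 19.50; label A = above, B = below.
Labels in order: ABABBABBABABAABA  (n_A = 8, n_B = 8)
Step 2: Count runs R = 13.
Step 3: Under H0 (random ordering), E[R] = 2*n_A*n_B/(n_A+n_B) + 1 = 2*8*8/16 + 1 = 9.0000.
        Var[R] = 2*n_A*n_B*(2*n_A*n_B - n_A - n_B) / ((n_A+n_B)^2 * (n_A+n_B-1)) = 14336/3840 = 3.7333.
        SD[R] = 1.9322.
Step 4: Continuity-corrected z = (R - 0.5 - E[R]) / SD[R] = (13 - 0.5 - 9.0000) / 1.9322 = 1.8114.
Step 5: Two-sided p-value via normal approximation = 2*(1 - Phi(|z|)) = 0.070076.
Step 6: alpha = 0.1. reject H0.

R = 13, z = 1.8114, p = 0.070076, reject H0.


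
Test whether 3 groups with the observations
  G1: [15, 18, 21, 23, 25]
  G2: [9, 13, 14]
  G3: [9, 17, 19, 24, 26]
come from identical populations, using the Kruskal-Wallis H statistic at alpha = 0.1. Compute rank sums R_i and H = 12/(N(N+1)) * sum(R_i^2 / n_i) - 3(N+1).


Step 1: Combine all N = 13 observations and assign midranks.
sorted (value, group, rank): (9,G2,1.5), (9,G3,1.5), (13,G2,3), (14,G2,4), (15,G1,5), (17,G3,6), (18,G1,7), (19,G3,8), (21,G1,9), (23,G1,10), (24,G3,11), (25,G1,12), (26,G3,13)
Step 2: Sum ranks within each group.
R_1 = 43 (n_1 = 5)
R_2 = 8.5 (n_2 = 3)
R_3 = 39.5 (n_3 = 5)
Step 3: H = 12/(N(N+1)) * sum(R_i^2/n_i) - 3(N+1)
     = 12/(13*14) * (43^2/5 + 8.5^2/3 + 39.5^2/5) - 3*14
     = 0.065934 * 705.933 - 42
     = 4.545055.
Step 4: Ties present; correction factor C = 1 - 6/(13^3 - 13) = 0.997253. Corrected H = 4.545055 / 0.997253 = 4.557576.
Step 5: Under H0, H ~ chi^2(2); p-value = 0.102408.
Step 6: alpha = 0.1. fail to reject H0.

H = 4.5576, df = 2, p = 0.102408, fail to reject H0.


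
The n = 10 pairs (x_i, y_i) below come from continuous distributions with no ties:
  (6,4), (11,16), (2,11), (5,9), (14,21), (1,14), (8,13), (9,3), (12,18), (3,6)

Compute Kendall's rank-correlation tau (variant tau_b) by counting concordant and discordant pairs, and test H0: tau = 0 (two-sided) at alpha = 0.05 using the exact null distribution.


Step 1: Enumerate the 45 unordered pairs (i,j) with i<j and classify each by sign(x_j-x_i) * sign(y_j-y_i).
  (1,2):dx=+5,dy=+12->C; (1,3):dx=-4,dy=+7->D; (1,4):dx=-1,dy=+5->D; (1,5):dx=+8,dy=+17->C
  (1,6):dx=-5,dy=+10->D; (1,7):dx=+2,dy=+9->C; (1,8):dx=+3,dy=-1->D; (1,9):dx=+6,dy=+14->C
  (1,10):dx=-3,dy=+2->D; (2,3):dx=-9,dy=-5->C; (2,4):dx=-6,dy=-7->C; (2,5):dx=+3,dy=+5->C
  (2,6):dx=-10,dy=-2->C; (2,7):dx=-3,dy=-3->C; (2,8):dx=-2,dy=-13->C; (2,9):dx=+1,dy=+2->C
  (2,10):dx=-8,dy=-10->C; (3,4):dx=+3,dy=-2->D; (3,5):dx=+12,dy=+10->C; (3,6):dx=-1,dy=+3->D
  (3,7):dx=+6,dy=+2->C; (3,8):dx=+7,dy=-8->D; (3,9):dx=+10,dy=+7->C; (3,10):dx=+1,dy=-5->D
  (4,5):dx=+9,dy=+12->C; (4,6):dx=-4,dy=+5->D; (4,7):dx=+3,dy=+4->C; (4,8):dx=+4,dy=-6->D
  (4,9):dx=+7,dy=+9->C; (4,10):dx=-2,dy=-3->C; (5,6):dx=-13,dy=-7->C; (5,7):dx=-6,dy=-8->C
  (5,8):dx=-5,dy=-18->C; (5,9):dx=-2,dy=-3->C; (5,10):dx=-11,dy=-15->C; (6,7):dx=+7,dy=-1->D
  (6,8):dx=+8,dy=-11->D; (6,9):dx=+11,dy=+4->C; (6,10):dx=+2,dy=-8->D; (7,8):dx=+1,dy=-10->D
  (7,9):dx=+4,dy=+5->C; (7,10):dx=-5,dy=-7->C; (8,9):dx=+3,dy=+15->C; (8,10):dx=-6,dy=+3->D
  (9,10):dx=-9,dy=-12->C
Step 2: C = 29, D = 16, total pairs = 45.
Step 3: tau = (C - D)/(n(n-1)/2) = (29 - 16)/45 = 0.288889.
Step 4: Exact two-sided p-value (enumerate n! = 3628800 permutations of y under H0): p = 0.291248.
Step 5: alpha = 0.05. fail to reject H0.

tau_b = 0.2889 (C=29, D=16), p = 0.291248, fail to reject H0.


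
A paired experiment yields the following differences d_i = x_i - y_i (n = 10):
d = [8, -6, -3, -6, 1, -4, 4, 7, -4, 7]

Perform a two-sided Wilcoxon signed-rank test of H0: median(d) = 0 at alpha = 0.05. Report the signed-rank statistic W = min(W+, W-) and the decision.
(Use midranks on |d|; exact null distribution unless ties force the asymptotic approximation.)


Step 1: Drop any zero differences (none here) and take |d_i|.
|d| = [8, 6, 3, 6, 1, 4, 4, 7, 4, 7]
Step 2: Midrank |d_i| (ties get averaged ranks).
ranks: |8|->10, |6|->6.5, |3|->2, |6|->6.5, |1|->1, |4|->4, |4|->4, |7|->8.5, |4|->4, |7|->8.5
Step 3: Attach original signs; sum ranks with positive sign and with negative sign.
W+ = 10 + 1 + 4 + 8.5 + 8.5 = 32
W- = 6.5 + 2 + 6.5 + 4 + 4 = 23
(Check: W+ + W- = 55 should equal n(n+1)/2 = 55.)
Step 4: Test statistic W = min(W+, W-) = 23.
Step 5: Ties in |d|, so use the tie-corrected normal approximation.
        E[W] = n(n+1)/4 = 10*11/4 = 27.5.
        Tie groups: |d|=4 (t=3), |d|=6 (t=2), |d|=7 (t=2); sum(t^3 - t) = 36.
        Var[W] = n(n+1)(2n+1)/24 - sum(t^3-t)/48 = 2310/24 - 36/48 = 95.5.
        z = (W - E[W]) / sqrt(Var[W]) = (23 - 27.5) / 9.7724 = -0.4605.
        Two-sided p = 2*Phi(z) = 0.645172.
Step 6: alpha = 0.05. fail to reject H0.

W+ = 32, W- = 23, W = min = 23, p = 0.645172, fail to reject H0.


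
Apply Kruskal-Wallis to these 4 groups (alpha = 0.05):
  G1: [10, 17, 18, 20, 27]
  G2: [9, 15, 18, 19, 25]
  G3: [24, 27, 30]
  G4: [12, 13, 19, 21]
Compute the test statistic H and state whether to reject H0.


Step 1: Combine all N = 17 observations and assign midranks.
sorted (value, group, rank): (9,G2,1), (10,G1,2), (12,G4,3), (13,G4,4), (15,G2,5), (17,G1,6), (18,G1,7.5), (18,G2,7.5), (19,G2,9.5), (19,G4,9.5), (20,G1,11), (21,G4,12), (24,G3,13), (25,G2,14), (27,G1,15.5), (27,G3,15.5), (30,G3,17)
Step 2: Sum ranks within each group.
R_1 = 42 (n_1 = 5)
R_2 = 37 (n_2 = 5)
R_3 = 45.5 (n_3 = 3)
R_4 = 28.5 (n_4 = 4)
Step 3: H = 12/(N(N+1)) * sum(R_i^2/n_i) - 3(N+1)
     = 12/(17*18) * (42^2/5 + 37^2/5 + 45.5^2/3 + 28.5^2/4) - 3*18
     = 0.039216 * 1519.75 - 54
     = 5.597876.
Step 4: Ties present; correction factor C = 1 - 18/(17^3 - 17) = 0.996324. Corrected H = 5.597876 / 0.996324 = 5.618532.
Step 5: Under H0, H ~ chi^2(3); p-value = 0.131718.
Step 6: alpha = 0.05. fail to reject H0.

H = 5.6185, df = 3, p = 0.131718, fail to reject H0.


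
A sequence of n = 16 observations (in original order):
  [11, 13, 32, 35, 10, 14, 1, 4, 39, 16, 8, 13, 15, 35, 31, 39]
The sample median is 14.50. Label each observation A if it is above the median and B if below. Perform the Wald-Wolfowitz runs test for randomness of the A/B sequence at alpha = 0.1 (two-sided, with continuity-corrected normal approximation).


Step 1: Compute median = 14.50; label A = above, B = below.
Labels in order: BBAABBBBAABBAAAA  (n_A = 8, n_B = 8)
Step 2: Count runs R = 6.
Step 3: Under H0 (random ordering), E[R] = 2*n_A*n_B/(n_A+n_B) + 1 = 2*8*8/16 + 1 = 9.0000.
        Var[R] = 2*n_A*n_B*(2*n_A*n_B - n_A - n_B) / ((n_A+n_B)^2 * (n_A+n_B-1)) = 14336/3840 = 3.7333.
        SD[R] = 1.9322.
Step 4: Continuity-corrected z = (R + 0.5 - E[R]) / SD[R] = (6 + 0.5 - 9.0000) / 1.9322 = -1.2939.
Step 5: Two-sided p-value via normal approximation = 2*(1 - Phi(|z|)) = 0.195709.
Step 6: alpha = 0.1. fail to reject H0.

R = 6, z = -1.2939, p = 0.195709, fail to reject H0.


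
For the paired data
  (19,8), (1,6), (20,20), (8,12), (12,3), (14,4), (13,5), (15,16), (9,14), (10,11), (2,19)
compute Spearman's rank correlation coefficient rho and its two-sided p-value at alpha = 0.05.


Step 1: Rank x and y separately (midranks; no ties here).
rank(x): 19->10, 1->1, 20->11, 8->3, 12->6, 14->8, 13->7, 15->9, 9->4, 10->5, 2->2
rank(y): 8->5, 6->4, 20->11, 12->7, 3->1, 4->2, 5->3, 16->9, 14->8, 11->6, 19->10
Step 2: d_i = R_x(i) - R_y(i); compute d_i^2.
  (10-5)^2=25, (1-4)^2=9, (11-11)^2=0, (3-7)^2=16, (6-1)^2=25, (8-2)^2=36, (7-3)^2=16, (9-9)^2=0, (4-8)^2=16, (5-6)^2=1, (2-10)^2=64
sum(d^2) = 208.
Step 3: rho = 1 - 6*208 / (11*(11^2 - 1)) = 1 - 1248/1320 = 0.054545.
Step 4: Under H0, t = rho * sqrt((n-2)/(1-rho^2)) = 0.1639 ~ t(9).
Step 5: Two-sided p-value from the t-distribution with 9 df = 0.873447.
Step 6: alpha = 0.05. fail to reject H0.

rho = 0.0545, p = 0.873447, fail to reject H0 at alpha = 0.05.


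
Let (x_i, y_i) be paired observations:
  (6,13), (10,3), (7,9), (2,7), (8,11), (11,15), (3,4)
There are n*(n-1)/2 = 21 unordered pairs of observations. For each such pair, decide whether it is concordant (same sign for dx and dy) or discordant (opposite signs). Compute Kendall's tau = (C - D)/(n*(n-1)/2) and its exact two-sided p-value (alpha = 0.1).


Step 1: Enumerate the 21 unordered pairs (i,j) with i<j and classify each by sign(x_j-x_i) * sign(y_j-y_i).
  (1,2):dx=+4,dy=-10->D; (1,3):dx=+1,dy=-4->D; (1,4):dx=-4,dy=-6->C; (1,5):dx=+2,dy=-2->D
  (1,6):dx=+5,dy=+2->C; (1,7):dx=-3,dy=-9->C; (2,3):dx=-3,dy=+6->D; (2,4):dx=-8,dy=+4->D
  (2,5):dx=-2,dy=+8->D; (2,6):dx=+1,dy=+12->C; (2,7):dx=-7,dy=+1->D; (3,4):dx=-5,dy=-2->C
  (3,5):dx=+1,dy=+2->C; (3,6):dx=+4,dy=+6->C; (3,7):dx=-4,dy=-5->C; (4,5):dx=+6,dy=+4->C
  (4,6):dx=+9,dy=+8->C; (4,7):dx=+1,dy=-3->D; (5,6):dx=+3,dy=+4->C; (5,7):dx=-5,dy=-7->C
  (6,7):dx=-8,dy=-11->C
Step 2: C = 13, D = 8, total pairs = 21.
Step 3: tau = (C - D)/(n(n-1)/2) = (13 - 8)/21 = 0.238095.
Step 4: Exact two-sided p-value (enumerate n! = 5040 permutations of y under H0): p = 0.561905.
Step 5: alpha = 0.1. fail to reject H0.

tau_b = 0.2381 (C=13, D=8), p = 0.561905, fail to reject H0.
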